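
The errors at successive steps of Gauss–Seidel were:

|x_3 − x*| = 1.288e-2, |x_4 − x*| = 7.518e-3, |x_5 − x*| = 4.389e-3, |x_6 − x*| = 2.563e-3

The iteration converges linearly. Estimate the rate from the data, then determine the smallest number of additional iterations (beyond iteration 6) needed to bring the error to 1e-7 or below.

Rate ρ ≈ |x_6 − x*|/|x_5 − x*| = 2.563e-3/4.389e-3 = 0.5840.
After j more steps, |x_{6+j} − x*| ≈ 2.563e-3·ρ^j; need ρ^j ≤ 1e-7/2.563e-3 = 3.90168e-05.
j ≥ ln(3.90168e-05)/ln(0.5840) = -10.1515/-0.53785 = 18.874.
So 19 more iterations are needed.

19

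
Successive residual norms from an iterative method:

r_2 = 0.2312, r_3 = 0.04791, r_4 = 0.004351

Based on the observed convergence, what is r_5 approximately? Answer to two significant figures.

First estimate the order: p ≈ ln(r_4/r_3) / ln(r_3/r_2) = ln(0.004351/0.04791)/ln(0.04791/0.2312) = ln(0.0908161)/ln(0.207223) ≈ 1.5241.
Then r_5 ≈ r_4·(r_4/r_3)^p = 0.004351·(0.0908161)^1.5241 = 0.004351·0.0258307 ≈ 0.0001124.

1.1e-4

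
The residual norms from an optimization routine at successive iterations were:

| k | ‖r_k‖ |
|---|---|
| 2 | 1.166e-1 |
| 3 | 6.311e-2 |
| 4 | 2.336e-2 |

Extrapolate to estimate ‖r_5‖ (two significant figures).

First estimate the order: p ≈ ln(‖r_4‖/‖r_3‖) / ln(‖r_3‖/‖r_2‖) = ln(2.336e-2/6.311e-2)/ln(6.311e-2/1.166e-1) = ln(0.370147)/ln(0.541252) ≈ 1.6190.
Then ‖r_5‖ ≈ ‖r_4‖·(‖r_4‖/‖r_3‖)^p = 2.336e-2·(0.370147)^1.6190 = 2.336e-2·0.200077 ≈ 0.004674.

4.7e-3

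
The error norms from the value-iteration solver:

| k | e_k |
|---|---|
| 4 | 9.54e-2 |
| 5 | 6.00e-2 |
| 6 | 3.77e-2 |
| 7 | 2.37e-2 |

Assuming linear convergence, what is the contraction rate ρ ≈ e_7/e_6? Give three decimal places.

ρ ≈ e_7/e_6 = 2.37e-2/3.77e-2 = 0.62865

0.629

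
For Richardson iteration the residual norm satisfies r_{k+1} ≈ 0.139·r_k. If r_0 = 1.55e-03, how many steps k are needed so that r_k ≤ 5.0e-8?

After k steps, r_k ≈ 1.55e-03·0.139^k.
Need 0.139^k ≤ 5.0e-8/1.55e-03 = 3.22581e-05.
k ≥ ln(3.22581e-05)/ln(0.139) = -10.3417/-1.97328 = 5.241.
Smallest integer k = 6.

6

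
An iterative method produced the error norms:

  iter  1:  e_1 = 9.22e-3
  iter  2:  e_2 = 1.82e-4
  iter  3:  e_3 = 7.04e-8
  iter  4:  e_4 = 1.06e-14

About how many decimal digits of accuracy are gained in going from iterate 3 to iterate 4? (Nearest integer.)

Digits gained ≈ log₁₀(e_3/e_4) = log₁₀(7.04e-8/1.06e-14) = log₁₀(6.64151e+06) ≈ 6.822.

7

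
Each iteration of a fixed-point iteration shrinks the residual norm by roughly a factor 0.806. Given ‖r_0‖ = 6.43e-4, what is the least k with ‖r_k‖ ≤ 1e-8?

52

After k steps, ‖r_k‖ ≈ 6.43e-4·0.806^k.
Need 0.806^k ≤ 1e-8/6.43e-4 = 1.55521e-05.
k ≥ ln(1.55521e-05)/ln(0.806) = -11.0713/-0.21567 = 51.334.
Smallest integer k = 52.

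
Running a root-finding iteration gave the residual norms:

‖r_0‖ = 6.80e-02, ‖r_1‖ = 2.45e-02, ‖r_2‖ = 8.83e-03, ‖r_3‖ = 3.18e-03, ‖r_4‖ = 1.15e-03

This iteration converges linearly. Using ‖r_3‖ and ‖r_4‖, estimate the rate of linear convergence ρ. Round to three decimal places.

0.362

ρ ≈ ‖r_4‖/‖r_3‖ = 1.15e-03/3.18e-03 = 0.36164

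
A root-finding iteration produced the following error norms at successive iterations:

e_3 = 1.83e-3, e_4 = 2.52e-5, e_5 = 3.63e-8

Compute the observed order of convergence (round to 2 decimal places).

p ≈ ln(e_5/e_4) / ln(e_4/e_3)
  = ln(3.63e-8/2.52e-5) / ln(2.52e-5/1.83e-3)
  = ln(0.00144048) / ln(0.0137705)
  = -6.54278 / -4.28523 ≈ 1.52682

1.53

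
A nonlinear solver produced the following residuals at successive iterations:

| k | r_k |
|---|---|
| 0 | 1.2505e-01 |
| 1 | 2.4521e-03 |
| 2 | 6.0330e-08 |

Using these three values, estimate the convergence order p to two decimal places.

p ≈ ln(r_2/r_1) / ln(r_1/r_0)
  = ln(6.0330e-08/2.4521e-03) / ln(2.4521e-03/1.2505e-01)
  = ln(2.46034e-05) / ln(0.019609)
  = -10.61263 / -3.93177 ≈ 2.69920

2.70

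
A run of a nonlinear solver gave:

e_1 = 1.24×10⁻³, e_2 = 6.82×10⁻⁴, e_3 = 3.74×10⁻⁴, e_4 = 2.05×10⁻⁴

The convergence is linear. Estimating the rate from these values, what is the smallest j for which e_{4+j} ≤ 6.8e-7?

Rate ρ ≈ e_4/e_3 = 2.05×10⁻⁴/3.74×10⁻⁴ = 0.5481.
After j more steps, e_{4+j} ≈ 2.05×10⁻⁴·ρ^j; need ρ^j ≤ 6.8e-7/2.05×10⁻⁴ = 0.00331707.
j ≥ ln(0.00331707)/ln(0.5481) = -5.7087/-0.60130 = 9.494.
So 10 more iterations are needed.

10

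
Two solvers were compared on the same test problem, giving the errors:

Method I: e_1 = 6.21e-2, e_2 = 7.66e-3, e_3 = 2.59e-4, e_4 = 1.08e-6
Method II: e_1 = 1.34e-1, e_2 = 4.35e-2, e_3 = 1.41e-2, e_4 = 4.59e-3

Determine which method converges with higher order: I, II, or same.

I

Method I: p ≈ ln(1.08e-6/2.59e-4)/ln(2.59e-4/7.66e-3) ≈ 1.62.
Method II: p ≈ ln(4.59e-3/1.41e-2)/ln(1.41e-2/4.35e-2) ≈ 1.00.
Method I has the higher order (≈1.6 vs ≈1.0).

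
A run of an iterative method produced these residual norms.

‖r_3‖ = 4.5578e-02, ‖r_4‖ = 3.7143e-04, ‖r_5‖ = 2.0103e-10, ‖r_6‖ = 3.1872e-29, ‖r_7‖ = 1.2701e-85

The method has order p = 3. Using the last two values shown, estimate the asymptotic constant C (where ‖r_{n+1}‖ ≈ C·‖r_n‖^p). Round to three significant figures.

C ≈ ‖r_7‖ / ‖r_6‖^3
  = 1.2701e-85 / (3.1872e-29)^3
  = 1.2701e-85 / 3.23764e-86 ≈ 3.9229

3.92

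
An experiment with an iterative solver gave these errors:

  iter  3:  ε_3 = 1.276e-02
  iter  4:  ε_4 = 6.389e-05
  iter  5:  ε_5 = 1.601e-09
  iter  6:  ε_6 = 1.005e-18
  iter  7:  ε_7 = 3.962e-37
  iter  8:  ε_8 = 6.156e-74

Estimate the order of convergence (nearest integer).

Consecutive ratios: ε_8/ε_7 = 6.156e-74/3.962e-37 = 1.55376e-37, ε_7/ε_6 = 3.962e-37/1.005e-18 = 3.94229e-19.
p ≈ ln(1.55376e-37)/ln(3.94229e-19) = -84.7550/-42.3774 ≈ 2.00.
So the convergence is quadratic (order 2).

2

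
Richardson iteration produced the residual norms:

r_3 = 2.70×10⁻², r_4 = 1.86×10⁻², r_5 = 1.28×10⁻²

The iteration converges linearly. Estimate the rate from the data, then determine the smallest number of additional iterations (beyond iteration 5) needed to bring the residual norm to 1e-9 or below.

44

Rate ρ ≈ r_5/r_4 = 1.28×10⁻²/1.86×10⁻² = 0.6882.
After j more steps, r_{5+j} ≈ 1.28×10⁻²·ρ^j; need ρ^j ≤ 1e-9/1.28×10⁻² = 7.8125e-08.
j ≥ ln(7.8125e-08)/ln(0.6882) = -16.3650/-0.37368 = 43.794.
So 44 more iterations are needed.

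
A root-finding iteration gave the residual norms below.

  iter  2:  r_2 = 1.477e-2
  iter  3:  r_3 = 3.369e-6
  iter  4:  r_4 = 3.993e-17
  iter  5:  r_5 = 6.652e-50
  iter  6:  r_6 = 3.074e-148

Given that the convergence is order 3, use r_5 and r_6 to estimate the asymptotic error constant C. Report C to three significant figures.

1.04

C ≈ r_6 / r_5^3
  = 3.074e-148 / (6.652e-50)^3
  = 3.074e-148 / 2.94345e-148 ≈ 1.0444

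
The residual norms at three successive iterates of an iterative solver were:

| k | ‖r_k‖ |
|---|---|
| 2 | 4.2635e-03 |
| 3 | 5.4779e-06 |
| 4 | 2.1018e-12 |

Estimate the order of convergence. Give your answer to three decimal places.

2.219

p ≈ ln(‖r_4‖/‖r_3‖) / ln(‖r_3‖/‖r_2‖)
  = ln(2.1018e-12/5.4779e-06) / ln(5.4779e-06/4.2635e-03)
  = ln(3.83687e-07) / ln(0.00128484)
  = -14.773439 / -6.657121 ≈ 2.219193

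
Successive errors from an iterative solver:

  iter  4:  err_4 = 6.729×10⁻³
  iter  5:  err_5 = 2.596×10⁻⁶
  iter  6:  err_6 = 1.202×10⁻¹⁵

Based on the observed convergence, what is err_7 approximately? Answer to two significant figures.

3.6e-41

First estimate the order: p ≈ ln(err_6/err_5) / ln(err_5/err_4) = ln(1.202×10⁻¹⁵/2.596×10⁻⁶)/ln(2.596×10⁻⁶/6.729×10⁻³) = ln(4.6302e-10)/ln(0.000385793) ≈ 2.7344.
Then err_7 ≈ err_6·(err_6/err_5)^p = 1.202×10⁻¹⁵·(4.6302e-10)^2.7344 = 1.202×10⁻¹⁵·2.99237e-26 ≈ 3.597e-41.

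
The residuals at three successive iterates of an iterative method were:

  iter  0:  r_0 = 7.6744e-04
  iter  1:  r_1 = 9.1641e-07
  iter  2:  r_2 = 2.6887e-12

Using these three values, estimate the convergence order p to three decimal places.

p ≈ ln(r_2/r_1) / ln(r_1/r_0)
  = ln(2.6887e-12/9.1641e-07) / ln(9.1641e-07/7.6744e-04)
  = ln(2.93395e-06) / ln(0.00119411)
  = -12.739161 / -6.730354 ≈ 1.892792

1.893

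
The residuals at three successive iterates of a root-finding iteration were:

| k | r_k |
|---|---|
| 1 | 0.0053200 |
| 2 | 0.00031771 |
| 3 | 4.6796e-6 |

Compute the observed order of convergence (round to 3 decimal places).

p ≈ ln(r_3/r_2) / ln(r_2/r_1)
  = ln(4.6796e-6/0.00031771) / ln(0.00031771/0.0053200)
  = ln(0.0147292) / ln(0.0597199)
  = -4.217923 / -2.818090 ≈ 1.496731

1.497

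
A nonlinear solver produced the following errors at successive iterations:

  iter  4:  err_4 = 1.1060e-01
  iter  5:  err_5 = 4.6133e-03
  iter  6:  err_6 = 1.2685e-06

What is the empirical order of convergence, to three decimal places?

2.581

p ≈ ln(err_6/err_5) / ln(err_5/err_4)
  = ln(1.2685e-06/4.6133e-03) / ln(4.6133e-03/1.1060e-01)
  = ln(0.000274966) / ln(0.0417116)
  = -8.198863 / -3.176976 ≈ 2.580713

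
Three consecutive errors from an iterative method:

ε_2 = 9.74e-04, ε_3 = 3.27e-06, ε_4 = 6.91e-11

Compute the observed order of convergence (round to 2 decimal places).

p ≈ ln(ε_4/ε_3) / ln(ε_3/ε_2)
  = ln(6.91e-11/3.27e-06) / ln(3.27e-06/9.74e-04)
  = ln(2.11315e-05) / ln(0.00335729)
  = -10.76475 / -5.69662 ≈ 1.88967

1.89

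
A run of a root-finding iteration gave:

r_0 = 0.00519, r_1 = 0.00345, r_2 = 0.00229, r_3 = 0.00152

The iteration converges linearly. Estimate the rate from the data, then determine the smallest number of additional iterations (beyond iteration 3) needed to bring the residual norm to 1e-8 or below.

Rate ρ ≈ r_3/r_2 = 0.00152/0.00229 = 0.6638.
After j more steps, r_{3+j} ≈ 0.00152·ρ^j; need ρ^j ≤ 1e-8/0.00152 = 6.57895e-06.
j ≥ ln(6.57895e-06)/ln(0.6638) = -11.9316/-0.40977 = 29.118.
So 30 more iterations are needed.

30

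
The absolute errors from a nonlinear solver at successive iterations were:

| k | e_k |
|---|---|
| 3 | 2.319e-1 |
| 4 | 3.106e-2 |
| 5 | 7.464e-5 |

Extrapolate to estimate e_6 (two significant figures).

First estimate the order: p ≈ ln(e_5/e_4) / ln(e_4/e_3) = ln(7.464e-5/3.106e-2)/ln(3.106e-2/2.319e-1) = ln(0.00240309)/ln(0.133937) ≈ 2.9999.
Then e_6 ≈ e_5·(e_5/e_4)^p = 7.464e-5·(0.00240309)^2.9999 = 7.464e-5·1.38858e-08 ≈ 1.036e-12.

1.0e-12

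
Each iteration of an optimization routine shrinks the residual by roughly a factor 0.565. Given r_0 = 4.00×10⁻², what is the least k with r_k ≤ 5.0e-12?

After k steps, r_k ≈ 4.00×10⁻²·0.565^k.
Need 0.565^k ≤ 5.0e-12/4.00×10⁻² = 1.25e-10.
k ≥ ln(1.25e-10)/ln(0.565) = -22.8027/-0.57093 = 39.940.
Smallest integer k = 40.

40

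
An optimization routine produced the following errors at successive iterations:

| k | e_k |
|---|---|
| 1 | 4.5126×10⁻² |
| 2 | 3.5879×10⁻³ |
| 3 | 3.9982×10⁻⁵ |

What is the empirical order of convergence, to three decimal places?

p ≈ ln(e_3/e_2) / ln(e_2/e_1)
  = ln(3.9982×10⁻⁵/3.5879×10⁻³) / ln(3.5879×10⁻³/4.5126×10⁻²)
  = ln(0.0111436) / ln(0.0795085)
  = -4.496890 / -2.531891 ≈ 1.776099

1.776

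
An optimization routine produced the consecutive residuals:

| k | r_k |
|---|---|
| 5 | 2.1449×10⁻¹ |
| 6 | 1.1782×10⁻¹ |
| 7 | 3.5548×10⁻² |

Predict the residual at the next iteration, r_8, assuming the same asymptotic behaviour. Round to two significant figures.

First estimate the order: p ≈ ln(r_7/r_6) / ln(r_6/r_5) = ln(3.5548×10⁻²/1.1782×10⁻¹)/ln(1.1782×10⁻¹/2.1449×10⁻¹) = ln(0.301714)/ln(0.549303) ≈ 2.0001.
Then r_8 ≈ r_7·(r_7/r_6)^p = 3.5548×10⁻²·(0.301714)^2.0001 = 3.5548×10⁻²·0.0910204 ≈ 0.003236.

3.2e-3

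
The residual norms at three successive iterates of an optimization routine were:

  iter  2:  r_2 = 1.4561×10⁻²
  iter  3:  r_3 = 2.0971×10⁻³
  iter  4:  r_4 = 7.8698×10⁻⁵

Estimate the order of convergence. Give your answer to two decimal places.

p ≈ ln(r_4/r_3) / ln(r_3/r_2)
  = ln(7.8698×10⁻⁵/2.0971×10⁻³) / ln(2.0971×10⁻³/1.4561×10⁻²)
  = ln(0.0375271) / ln(0.144022)
  = -3.28269 / -1.93779 ≈ 1.69404

1.69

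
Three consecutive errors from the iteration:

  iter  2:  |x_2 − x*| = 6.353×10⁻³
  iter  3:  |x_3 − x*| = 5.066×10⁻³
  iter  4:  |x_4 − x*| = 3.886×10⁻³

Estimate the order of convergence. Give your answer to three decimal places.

1.171

p ≈ ln(|x_4 − x*|/|x_3 − x*|) / ln(|x_3 − x*|/|x_2 − x*|)
  = ln(3.886×10⁻³/5.066×10⁻³) / ln(5.066×10⁻³/6.353×10⁻³)
  = ln(0.767075) / ln(0.797419)
  = -0.265171 / -0.226375 ≈ 1.171379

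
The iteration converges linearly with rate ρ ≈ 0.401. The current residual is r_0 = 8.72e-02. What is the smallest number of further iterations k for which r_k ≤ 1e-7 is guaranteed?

15

After k steps, r_k ≈ 8.72e-02·0.401^k.
Need 0.401^k ≤ 1e-7/8.72e-02 = 1.14679e-06.
k ≥ ln(1.14679e-06)/ln(0.401) = -13.6785/-0.91379 = 14.969.
Smallest integer k = 15.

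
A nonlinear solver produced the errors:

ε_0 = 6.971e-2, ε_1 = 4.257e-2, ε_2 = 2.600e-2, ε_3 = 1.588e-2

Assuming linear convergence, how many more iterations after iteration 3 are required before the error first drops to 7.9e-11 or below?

39

Rate ρ ≈ ε_3/ε_2 = 1.588e-2/2.600e-2 = 0.6108.
After j more steps, ε_{3+j} ≈ 1.588e-2·ρ^j; need ρ^j ≤ 7.9e-11/1.588e-2 = 4.97481e-09.
j ≥ ln(4.97481e-09)/ln(0.6108) = -19.1189/-0.49299 = 38.782.
So 39 more iterations are needed.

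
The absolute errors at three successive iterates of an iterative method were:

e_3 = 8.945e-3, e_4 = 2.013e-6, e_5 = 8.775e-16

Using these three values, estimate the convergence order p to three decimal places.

p ≈ ln(e_5/e_4) / ln(e_4/e_3)
  = ln(8.775e-16/2.013e-6) / ln(2.013e-6/8.945e-3)
  = ln(4.35917e-10) / ln(0.000225042)
  = -21.553569 / -8.399224 ≈ 2.566138

2.566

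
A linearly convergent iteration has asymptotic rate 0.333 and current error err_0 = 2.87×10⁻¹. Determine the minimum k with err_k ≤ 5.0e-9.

After k steps, err_k ≈ 2.87×10⁻¹·0.333^k.
Need 0.333^k ≤ 5.0e-9/2.87×10⁻¹ = 1.74216e-08.
k ≥ ln(1.74216e-08)/ln(0.333) = -17.8656/-1.09961 = 16.247.
Smallest integer k = 17.

17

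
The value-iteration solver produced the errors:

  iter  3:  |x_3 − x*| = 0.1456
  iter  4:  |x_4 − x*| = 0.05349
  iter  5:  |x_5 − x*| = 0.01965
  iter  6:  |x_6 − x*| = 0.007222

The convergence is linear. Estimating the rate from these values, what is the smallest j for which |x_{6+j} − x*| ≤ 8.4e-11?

Rate ρ ≈ |x_6 − x*|/|x_5 − x*| = 0.007222/0.01965 = 0.3675.
After j more steps, |x_{6+j} − x*| ≈ 0.007222·ρ^j; need ρ^j ≤ 8.4e-11/0.007222 = 1.16311e-08.
j ≥ ln(1.16311e-08)/ln(0.3675) = -18.2696/-1.00103 = 18.251.
So 19 more iterations are needed.

19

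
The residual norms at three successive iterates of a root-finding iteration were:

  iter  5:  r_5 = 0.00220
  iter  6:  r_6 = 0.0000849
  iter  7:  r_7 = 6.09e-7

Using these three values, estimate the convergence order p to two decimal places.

1.52

p ≈ ln(r_7/r_6) / ln(r_6/r_5)
  = ln(6.09e-7/0.0000849) / ln(0.0000849/0.00220)
  = ln(0.00717314) / ln(0.0385909)
  = -4.93741 / -3.25474 ≈ 1.51699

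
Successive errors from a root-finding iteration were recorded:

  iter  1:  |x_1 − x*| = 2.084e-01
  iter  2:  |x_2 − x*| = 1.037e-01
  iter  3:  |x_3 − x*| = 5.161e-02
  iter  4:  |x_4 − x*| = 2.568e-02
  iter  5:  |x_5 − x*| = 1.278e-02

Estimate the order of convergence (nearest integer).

1

Consecutive ratios: |x_5 − x*|/|x_4 − x*| = 1.278e-02/2.568e-02 = 0.497664, |x_4 − x*|/|x_3 − x*| = 2.568e-02/5.161e-02 = 0.497578.
p ≈ ln(0.497664)/ln(0.497578) = -0.6978/-0.6980 ≈ 1.00.
So the convergence is linear (order 1).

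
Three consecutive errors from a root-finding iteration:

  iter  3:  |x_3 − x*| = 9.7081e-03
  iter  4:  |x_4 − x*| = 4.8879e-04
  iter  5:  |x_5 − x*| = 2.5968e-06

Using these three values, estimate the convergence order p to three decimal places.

p ≈ ln(|x_5 − x*|/|x_4 − x*|) / ln(|x_4 − x*|/|x_3 − x*|)
  = ln(2.5968e-06/4.8879e-04) / ln(4.8879e-04/9.7081e-03)
  = ln(0.00531271) / ln(0.0503487)
  = -5.237653 / -2.988782 ≈ 1.752437

1.752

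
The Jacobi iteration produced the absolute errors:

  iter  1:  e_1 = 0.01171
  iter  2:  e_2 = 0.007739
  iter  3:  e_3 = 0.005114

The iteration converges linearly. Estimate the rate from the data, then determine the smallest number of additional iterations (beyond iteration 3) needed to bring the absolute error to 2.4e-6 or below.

19

Rate ρ ≈ e_3/e_2 = 0.005114/0.007739 = 0.6608.
After j more steps, e_{3+j} ≈ 0.005114·ρ^j; need ρ^j ≤ 2.4e-6/0.005114 = 0.0004693.
j ≥ ln(0.0004693)/ln(0.6608) = -7.6643/-0.41430 = 18.499.
So 19 more iterations are needed.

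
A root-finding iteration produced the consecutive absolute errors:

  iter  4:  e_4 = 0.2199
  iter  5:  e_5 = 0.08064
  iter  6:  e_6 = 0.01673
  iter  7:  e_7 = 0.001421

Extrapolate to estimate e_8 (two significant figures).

3.0e-5

First estimate the order: p ≈ ln(e_7/e_6) / ln(e_6/e_5) = ln(0.001421/0.01673)/ln(0.01673/0.08064) = ln(0.0849372)/ln(0.207465) ≈ 1.5678.
Then e_8 ≈ e_7·(e_7/e_6)^p = 0.001421·(0.0849372)^1.5678 = 0.001421·0.020943 ≈ 2.976e-05.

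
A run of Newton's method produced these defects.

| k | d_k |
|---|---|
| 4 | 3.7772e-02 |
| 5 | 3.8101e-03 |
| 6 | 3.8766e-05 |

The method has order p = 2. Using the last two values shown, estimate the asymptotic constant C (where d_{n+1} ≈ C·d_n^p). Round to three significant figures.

C ≈ d_6 / d_5^2
  = 3.8766e-05 / (3.8101e-03)^2
  = 3.8766e-05 / 1.45169e-05 ≈ 2.6704

2.67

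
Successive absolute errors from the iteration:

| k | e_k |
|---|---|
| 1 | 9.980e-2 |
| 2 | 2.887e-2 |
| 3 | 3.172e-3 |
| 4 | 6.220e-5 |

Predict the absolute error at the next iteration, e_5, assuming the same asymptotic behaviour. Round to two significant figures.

First estimate the order: p ≈ ln(e_4/e_3) / ln(e_3/e_2) = ln(6.220e-5/3.172e-3)/ln(3.172e-3/2.887e-2) = ln(0.0196091)/ln(0.109872) ≈ 1.7803.
Then e_5 ≈ e_4·(e_4/e_3)^p = 6.220e-5·(0.0196091)^1.7803 = 6.220e-5·0.000912142 ≈ 5.674e-08.

5.7e-8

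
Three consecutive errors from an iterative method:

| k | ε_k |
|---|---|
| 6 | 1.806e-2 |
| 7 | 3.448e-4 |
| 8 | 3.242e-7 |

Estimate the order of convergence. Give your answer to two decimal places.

1.76

p ≈ ln(ε_8/ε_7) / ln(ε_7/ε_6)
  = ln(3.242e-7/3.448e-4) / ln(3.448e-4/1.806e-2)
  = ln(0.000940255) / ln(0.0190919)
  = -6.96936 / -3.95849 ≈ 1.76061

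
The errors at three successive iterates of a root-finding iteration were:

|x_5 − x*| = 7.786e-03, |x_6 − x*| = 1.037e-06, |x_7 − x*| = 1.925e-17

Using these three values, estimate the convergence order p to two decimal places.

2.77

p ≈ ln(|x_7 − x*|/|x_6 − x*|) / ln(|x_6 − x*|/|x_5 − x*|)
  = ln(1.925e-17/1.037e-06) / ln(1.037e-06/7.786e-03)
  = ln(1.85632e-11) / ln(0.000133188)
  = -24.70984 / -8.92375 ≈ 2.76900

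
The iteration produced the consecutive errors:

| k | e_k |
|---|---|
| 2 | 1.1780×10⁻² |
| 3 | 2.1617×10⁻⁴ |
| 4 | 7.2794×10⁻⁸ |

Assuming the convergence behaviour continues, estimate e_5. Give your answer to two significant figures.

8.3e-15

First estimate the order: p ≈ ln(e_4/e_3) / ln(e_3/e_2) = ln(7.2794×10⁻⁸/2.1617×10⁻⁴)/ln(2.1617×10⁻⁴/1.1780×10⁻²) = ln(0.000336744)/ln(0.0183506) ≈ 2.0000.
Then e_5 ≈ e_4·(e_4/e_3)^p = 7.2794×10⁻⁸·(0.000336744)^2.0000 = 7.2794×10⁻⁸·1.13397e-07 ≈ 8.255e-15.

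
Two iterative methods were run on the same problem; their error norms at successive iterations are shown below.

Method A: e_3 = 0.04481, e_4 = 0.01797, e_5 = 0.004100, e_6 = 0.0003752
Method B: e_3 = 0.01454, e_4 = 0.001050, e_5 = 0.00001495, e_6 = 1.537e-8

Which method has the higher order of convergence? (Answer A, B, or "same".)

Method A: p ≈ ln(0.0003752/0.004100)/ln(0.004100/0.01797) ≈ 1.62.
Method B: p ≈ ln(1.537e-8/0.00001495)/ln(0.00001495/0.001050) ≈ 1.62.
Both orders ≈ 1.6 — effectively the same.

same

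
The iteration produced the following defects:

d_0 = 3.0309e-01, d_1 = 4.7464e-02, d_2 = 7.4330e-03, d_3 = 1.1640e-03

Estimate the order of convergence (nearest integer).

1

Consecutive ratios: d_3/d_2 = 1.1640e-03/7.4330e-03 = 0.156599, d_2/d_1 = 7.4330e-03/4.7464e-02 = 0.156603.
p ≈ ln(0.156599)/ln(0.156603) = -1.8541/-1.8540 ≈ 1.00.
So the convergence is linear (order 1).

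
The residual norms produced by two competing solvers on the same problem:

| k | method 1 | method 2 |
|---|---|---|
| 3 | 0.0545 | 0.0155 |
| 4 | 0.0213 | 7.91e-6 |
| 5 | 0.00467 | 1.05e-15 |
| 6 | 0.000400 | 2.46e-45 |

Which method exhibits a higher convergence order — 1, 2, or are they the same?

Method 1: p ≈ ln(0.000400/0.00467)/ln(0.00467/0.0213) ≈ 1.62.
Method 2: p ≈ ln(2.46e-45/1.05e-15)/ln(1.05e-15/7.91e-6) ≈ 3.00.
Method 2 has the higher order (≈3.0 vs ≈1.6).

2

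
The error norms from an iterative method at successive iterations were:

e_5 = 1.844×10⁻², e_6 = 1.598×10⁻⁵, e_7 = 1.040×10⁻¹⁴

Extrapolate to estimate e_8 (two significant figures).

2.9e-42

First estimate the order: p ≈ ln(e_7/e_6) / ln(e_6/e_5) = ln(1.040×10⁻¹⁴/1.598×10⁻⁵)/ln(1.598×10⁻⁵/1.844×10⁻²) = ln(6.50814e-10)/ln(0.000866594) ≈ 3.0000.
Then e_8 ≈ e_7·(e_7/e_6)^p = 1.040×10⁻¹⁴·(6.50814e-10)^3.0000 = 1.040×10⁻¹⁴·2.75658e-28 ≈ 2.867e-42.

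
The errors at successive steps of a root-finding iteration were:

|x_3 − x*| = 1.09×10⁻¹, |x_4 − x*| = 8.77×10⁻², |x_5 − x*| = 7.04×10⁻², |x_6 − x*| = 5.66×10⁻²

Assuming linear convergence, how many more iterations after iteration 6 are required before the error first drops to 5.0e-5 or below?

33

Rate ρ ≈ |x_6 − x*|/|x_5 − x*| = 5.66×10⁻²/7.04×10⁻² = 0.8040.
After j more steps, |x_{6+j} − x*| ≈ 5.66×10⁻²·ρ^j; need ρ^j ≤ 5.0e-5/5.66×10⁻² = 0.000883392.
j ≥ ln(0.000883392)/ln(0.8040) = -7.0317/-0.21816 = 32.232.
So 33 more iterations are needed.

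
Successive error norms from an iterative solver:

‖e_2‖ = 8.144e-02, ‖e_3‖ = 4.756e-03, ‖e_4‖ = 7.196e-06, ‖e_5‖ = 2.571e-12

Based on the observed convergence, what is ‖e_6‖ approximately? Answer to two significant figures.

4.7e-27

First estimate the order: p ≈ ln(‖e_5‖/‖e_4‖) / ln(‖e_4‖/‖e_3‖) = ln(2.571e-12/7.196e-06)/ln(7.196e-06/4.756e-03) = ln(3.57282e-07)/ln(0.00151304) ≈ 2.2860.
Then ‖e_6‖ ≈ ‖e_5‖·(‖e_5‖/‖e_4‖)^p = 2.571e-12·(3.57282e-07)^2.2860 = 2.571e-12·1.82887e-15 ≈ 4.702e-27.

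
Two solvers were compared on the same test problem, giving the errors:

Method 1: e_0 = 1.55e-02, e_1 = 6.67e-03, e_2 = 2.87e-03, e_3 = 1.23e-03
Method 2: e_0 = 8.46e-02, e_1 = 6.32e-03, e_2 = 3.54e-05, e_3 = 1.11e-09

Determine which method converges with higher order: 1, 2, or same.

Method 1: p ≈ ln(1.23e-03/2.87e-03)/ln(2.87e-03/6.67e-03) ≈ 1.00.
Method 2: p ≈ ln(1.11e-09/3.54e-05)/ln(3.54e-05/6.32e-03) ≈ 2.00.
Method 2 has the higher order (≈2.0 vs ≈1.0).

2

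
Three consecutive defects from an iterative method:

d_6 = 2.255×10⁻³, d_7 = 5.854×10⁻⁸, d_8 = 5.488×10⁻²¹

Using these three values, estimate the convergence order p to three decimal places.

p ≈ ln(d_8/d_7) / ln(d_7/d_6)
  = ln(5.488×10⁻²¹/5.854×10⁻⁸) / ln(5.854×10⁻⁸/2.255×10⁻³)
  = ln(9.37479e-14) / ln(2.59601e-05)
  = -29.998167 / -10.558950 ≈ 2.841018

2.841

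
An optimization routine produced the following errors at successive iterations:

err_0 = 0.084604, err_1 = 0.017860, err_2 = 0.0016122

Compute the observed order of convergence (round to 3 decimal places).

p ≈ ln(err_2/err_1) / ln(err_1/err_0)
  = ln(0.0016122/0.017860) / ln(0.017860/0.084604)
  = ln(0.0902688) / ln(0.211101)
  = -2.404963 / -1.555419 ≈ 1.546183

1.546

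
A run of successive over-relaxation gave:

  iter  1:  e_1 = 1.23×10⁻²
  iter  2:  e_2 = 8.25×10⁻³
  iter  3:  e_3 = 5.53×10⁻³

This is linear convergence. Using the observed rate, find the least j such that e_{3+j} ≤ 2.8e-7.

25

Rate ρ ≈ e_3/e_2 = 5.53×10⁻³/8.25×10⁻³ = 0.6703.
After j more steps, e_{3+j} ≈ 5.53×10⁻³·ρ^j; need ρ^j ≤ 2.8e-7/5.53×10⁻³ = 5.06329e-05.
j ≥ ln(5.06329e-05)/ln(0.6703) = -9.8909/-0.40003 = 24.725.
So 25 more iterations are needed.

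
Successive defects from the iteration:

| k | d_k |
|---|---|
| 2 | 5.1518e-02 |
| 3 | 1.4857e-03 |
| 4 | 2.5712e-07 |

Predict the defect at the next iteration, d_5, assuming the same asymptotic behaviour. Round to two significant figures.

First estimate the order: p ≈ ln(d_4/d_3) / ln(d_3/d_2) = ln(2.5712e-07/1.4857e-03)/ln(1.4857e-03/5.1518e-02) = ln(0.000173063)/ln(0.0288385) ≈ 2.4427.
Then d_5 ≈ d_4·(d_4/d_3)^p = 2.5712e-07·(0.000173063)^2.4427 = 2.5712e-07·6.47234e-10 ≈ 1.664e-16.

1.7e-16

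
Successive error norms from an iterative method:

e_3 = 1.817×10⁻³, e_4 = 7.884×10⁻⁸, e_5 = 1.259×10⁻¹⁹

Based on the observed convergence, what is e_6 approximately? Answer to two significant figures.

1.6e-51

First estimate the order: p ≈ ln(e_5/e_4) / ln(e_4/e_3) = ln(1.259×10⁻¹⁹/7.884×10⁻⁸)/ln(7.884×10⁻⁸/1.817×10⁻³) = ln(1.59691e-12)/ln(4.33902e-05) ≈ 2.7041.
Then e_6 ≈ e_5·(e_5/e_4)^p = 1.259×10⁻¹⁹·(1.59691e-12)^2.7041 = 1.259×10⁻¹⁹·1.26035e-32 ≈ 1.587e-51.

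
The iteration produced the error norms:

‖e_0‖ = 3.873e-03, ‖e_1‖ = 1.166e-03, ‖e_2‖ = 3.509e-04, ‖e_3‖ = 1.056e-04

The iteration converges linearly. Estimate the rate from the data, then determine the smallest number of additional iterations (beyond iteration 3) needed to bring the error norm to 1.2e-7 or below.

Rate ρ ≈ ‖e_3‖/‖e_2‖ = 1.056e-04/3.509e-04 = 0.3009.
After j more steps, ‖e_{3+j}‖ ≈ 1.056e-04·ρ^j; need ρ^j ≤ 1.2e-7/1.056e-04 = 0.00113636.
j ≥ ln(0.00113636)/ln(0.3009) = -6.7799/-1.20098 = 5.645.
So 6 more iterations are needed.

6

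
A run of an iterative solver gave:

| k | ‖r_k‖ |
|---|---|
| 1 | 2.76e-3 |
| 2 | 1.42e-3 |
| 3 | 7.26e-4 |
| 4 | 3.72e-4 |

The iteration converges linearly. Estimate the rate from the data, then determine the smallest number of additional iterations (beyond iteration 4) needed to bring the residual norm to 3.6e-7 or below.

Rate ρ ≈ ‖r_4‖/‖r_3‖ = 3.72e-4/7.26e-4 = 0.5124.
After j more steps, ‖r_{4+j}‖ ≈ 3.72e-4·ρ^j; need ρ^j ≤ 3.6e-7/3.72e-4 = 0.000967742.
j ≥ ln(0.000967742)/ln(0.5124) = -6.9405/-0.66865 = 10.380.
So 11 more iterations are needed.

11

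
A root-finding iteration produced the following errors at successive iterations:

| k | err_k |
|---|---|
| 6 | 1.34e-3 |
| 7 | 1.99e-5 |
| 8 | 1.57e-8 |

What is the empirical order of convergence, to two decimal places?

1.70

p ≈ ln(err_8/err_7) / ln(err_7/err_6)
  = ln(1.57e-8/1.99e-5) / ln(1.99e-5/1.34e-3)
  = ln(0.000788945) / ln(0.0148507)
  = -7.14481 / -4.20971 ≈ 1.69722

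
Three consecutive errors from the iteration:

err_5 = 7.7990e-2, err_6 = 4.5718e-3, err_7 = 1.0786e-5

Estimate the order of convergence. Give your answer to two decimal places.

p ≈ ln(err_7/err_6) / ln(err_6/err_5)
  = ln(1.0786e-5/4.5718e-3) / ln(4.5718e-3/7.7990e-2)
  = ln(0.00235925) / ln(0.0586203)
  = -6.04941 / -2.83667 ≈ 2.13257

2.13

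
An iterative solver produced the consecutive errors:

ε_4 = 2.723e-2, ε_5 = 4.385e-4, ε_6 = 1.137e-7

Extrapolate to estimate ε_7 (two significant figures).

First estimate the order: p ≈ ln(ε_6/ε_5) / ln(ε_5/ε_4) = ln(1.137e-7/4.385e-4)/ln(4.385e-4/2.723e-2) = ln(0.000259293)/ln(0.0161036) ≈ 2.0000.
Then ε_7 ≈ ε_6·(ε_6/ε_5)^p = 1.137e-7·(0.000259293)^2.0000 = 1.137e-7·6.72329e-08 ≈ 7.644e-15.

7.6e-15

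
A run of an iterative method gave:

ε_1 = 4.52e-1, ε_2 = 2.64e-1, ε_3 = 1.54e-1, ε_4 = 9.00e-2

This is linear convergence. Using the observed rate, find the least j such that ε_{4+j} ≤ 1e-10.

Rate ρ ≈ ε_4/ε_3 = 9.00e-2/1.54e-1 = 0.5844.
After j more steps, ε_{4+j} ≈ 9.00e-2·ρ^j; need ρ^j ≤ 1e-10/9.00e-2 = 1.11111e-09.
j ≥ ln(1.11111e-09)/ln(0.5844) = -20.6179/-0.53717 = 38.382.
So 39 more iterations are needed.

39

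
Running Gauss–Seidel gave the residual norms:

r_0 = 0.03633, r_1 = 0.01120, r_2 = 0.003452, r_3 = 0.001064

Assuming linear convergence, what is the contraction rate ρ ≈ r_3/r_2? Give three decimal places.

ρ ≈ r_3/r_2 = 0.001064/0.003452 = 0.30823

0.308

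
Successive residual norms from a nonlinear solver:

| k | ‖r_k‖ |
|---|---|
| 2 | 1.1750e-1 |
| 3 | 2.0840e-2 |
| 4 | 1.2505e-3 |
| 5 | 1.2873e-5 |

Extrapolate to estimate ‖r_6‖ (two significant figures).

7.5e-9

First estimate the order: p ≈ ln(‖r_5‖/‖r_4‖) / ln(‖r_4‖/‖r_3‖) = ln(1.2873e-5/1.2505e-3)/ln(1.2505e-3/2.0840e-2) = ln(0.0102943)/ln(0.0600048) ≈ 1.6266.
Then ‖r_6‖ ≈ ‖r_5‖·(‖r_5‖/‖r_4‖)^p = 1.2873e-5·(0.0102943)^1.6266 = 1.2873e-5·0.000585181 ≈ 7.533e-09.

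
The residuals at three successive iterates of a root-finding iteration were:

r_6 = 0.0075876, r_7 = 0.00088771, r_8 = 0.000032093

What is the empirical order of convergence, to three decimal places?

p ≈ ln(r_8/r_7) / ln(r_7/r_6)
  = ln(0.000032093/0.00088771) / ln(0.00088771/0.0075876)
  = ln(0.0361526) / ln(0.116995)
  = -3.320006 / -2.145624 ≈ 1.547338

1.547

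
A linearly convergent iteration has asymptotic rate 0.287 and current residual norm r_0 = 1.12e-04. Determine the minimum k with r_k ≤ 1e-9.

After k steps, r_k ≈ 1.12e-04·0.287^k.
Need 0.287^k ≤ 1e-9/1.12e-04 = 8.92857e-06.
k ≥ ln(8.92857e-06)/ln(0.287) = -11.6263/-1.24827 = 9.314.
Smallest integer k = 10.

10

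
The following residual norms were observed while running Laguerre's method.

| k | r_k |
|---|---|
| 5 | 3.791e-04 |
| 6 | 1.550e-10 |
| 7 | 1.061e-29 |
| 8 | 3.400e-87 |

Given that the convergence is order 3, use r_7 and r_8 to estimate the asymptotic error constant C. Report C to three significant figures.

C ≈ r_8 / r_7^3
  = 3.400e-87 / (1.061e-29)^3
  = 3.400e-87 / 1.19439e-87 ≈ 2.8466

2.85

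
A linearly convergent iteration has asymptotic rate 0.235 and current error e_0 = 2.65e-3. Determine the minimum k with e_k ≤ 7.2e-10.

11

After k steps, e_k ≈ 2.65e-3·0.235^k.
Need 0.235^k ≤ 7.2e-10/2.65e-3 = 2.71698e-07.
k ≥ ln(2.71698e-07)/ln(0.235) = -15.1186/-1.44817 = 10.440.
Smallest integer k = 11.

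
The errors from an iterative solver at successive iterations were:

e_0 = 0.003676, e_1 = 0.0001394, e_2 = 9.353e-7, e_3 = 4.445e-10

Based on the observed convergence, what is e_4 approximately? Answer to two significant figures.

First estimate the order: p ≈ ln(e_3/e_2) / ln(e_2/e_1) = ln(4.445e-10/9.353e-7)/ln(9.353e-7/0.0001394) = ln(0.000475249)/ln(0.00670947) ≈ 1.5290.
Then e_4 ≈ e_3·(e_3/e_2)^p = 4.445e-10·(0.000475249)^1.5290 = 4.445e-10·8.29875e-06 ≈ 3.689e-15.

3.7e-15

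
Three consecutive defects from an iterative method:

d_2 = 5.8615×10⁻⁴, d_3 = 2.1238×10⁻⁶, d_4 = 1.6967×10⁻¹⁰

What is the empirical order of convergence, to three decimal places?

p ≈ ln(d_4/d_3) / ln(d_3/d_2)
  = ln(1.6967×10⁻¹⁰/2.1238×10⁻⁶) / ln(2.1238×10⁻⁶/5.8615×10⁻⁴)
  = ln(7.98898e-05) / ln(0.0036233)
  = -9.434862 / -5.620370 ≈ 1.678691

1.679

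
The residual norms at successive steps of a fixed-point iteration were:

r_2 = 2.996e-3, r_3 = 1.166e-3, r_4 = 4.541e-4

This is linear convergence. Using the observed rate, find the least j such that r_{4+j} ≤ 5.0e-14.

25

Rate ρ ≈ r_4/r_3 = 4.541e-4/1.166e-3 = 0.3895.
After j more steps, r_{4+j} ≈ 4.541e-4·ρ^j; need ρ^j ≤ 5.0e-14/4.541e-4 = 1.10108e-10.
j ≥ ln(1.10108e-10)/ln(0.3895) = -22.9296/-0.94289 = 24.318.
So 25 more iterations are needed.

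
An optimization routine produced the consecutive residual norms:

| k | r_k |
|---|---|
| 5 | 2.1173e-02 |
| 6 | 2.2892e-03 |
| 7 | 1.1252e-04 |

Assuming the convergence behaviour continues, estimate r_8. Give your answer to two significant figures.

First estimate the order: p ≈ ln(r_7/r_6) / ln(r_6/r_5) = ln(1.1252e-04/2.2892e-03)/ln(2.2892e-03/2.1173e-02) = ln(0.0491525)/ln(0.108119) ≈ 1.3544.
Then r_8 ≈ r_7·(r_7/r_6)^p = 1.1252e-04·(0.0491525)^1.3544 = 1.1252e-04·0.0168978 ≈ 1.901e-06.

1.9e-6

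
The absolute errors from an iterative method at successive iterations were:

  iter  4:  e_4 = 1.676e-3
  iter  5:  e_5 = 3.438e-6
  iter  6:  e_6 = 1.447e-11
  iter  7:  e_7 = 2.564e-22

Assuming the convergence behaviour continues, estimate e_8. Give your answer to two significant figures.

First estimate the order: p ≈ ln(e_7/e_6) / ln(e_6/e_5) = ln(2.564e-22/1.447e-11)/ln(1.447e-11/3.438e-6) = ln(1.77194e-11)/ln(4.20884e-06) ≈ 2.0000.
Then e_8 ≈ e_7·(e_7/e_6)^p = 2.564e-22·(1.77194e-11)^2.0000 = 2.564e-22·3.13977e-22 ≈ 8.05e-44.

8.1e-44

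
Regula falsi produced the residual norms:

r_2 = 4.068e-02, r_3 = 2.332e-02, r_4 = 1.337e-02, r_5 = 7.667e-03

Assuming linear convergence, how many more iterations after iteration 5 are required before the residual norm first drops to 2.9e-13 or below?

Rate ρ ≈ r_5/r_4 = 7.667e-03/1.337e-02 = 0.5734.
After j more steps, r_{5+j} ≈ 7.667e-03·ρ^j; need ρ^j ≤ 2.9e-13/7.667e-03 = 3.78244e-11.
j ≥ ln(3.78244e-11)/ln(0.5734) = -23.9981/-0.55617 = 43.149.
So 44 more iterations are needed.

44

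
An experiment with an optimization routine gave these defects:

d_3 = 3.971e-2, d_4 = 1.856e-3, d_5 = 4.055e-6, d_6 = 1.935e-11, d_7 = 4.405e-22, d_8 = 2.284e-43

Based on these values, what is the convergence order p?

2

Consecutive ratios: d_8/d_7 = 2.284e-43/4.405e-22 = 5.18502e-22, d_7/d_6 = 4.405e-22/1.935e-11 = 2.27649e-11.
p ≈ ln(5.18502e-22)/ln(2.27649e-11) = -49.0111/-24.5058 ≈ 2.00.
So the convergence is quadratic (order 2).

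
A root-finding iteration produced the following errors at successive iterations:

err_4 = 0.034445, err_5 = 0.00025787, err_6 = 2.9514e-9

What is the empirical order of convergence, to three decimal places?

2.325

p ≈ ln(err_6/err_5) / ln(err_5/err_4)
  = ln(2.9514e-9/0.00025787) / ln(0.00025787/0.034445)
  = ln(1.14453e-05) / ln(0.00748643)
  = -11.377931 / -4.894663 ≈ 2.324559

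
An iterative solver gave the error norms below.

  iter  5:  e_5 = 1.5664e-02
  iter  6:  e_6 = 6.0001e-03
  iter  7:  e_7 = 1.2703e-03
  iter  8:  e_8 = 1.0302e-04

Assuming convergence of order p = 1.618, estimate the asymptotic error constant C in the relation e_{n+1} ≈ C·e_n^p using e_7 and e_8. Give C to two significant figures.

5.0

C ≈ e_8 / e_7^1.618
  = 1.0302e-04 / (1.2703e-03)^1.618
  = 1.0302e-04 / 2.0612e-05 ≈ 4.9981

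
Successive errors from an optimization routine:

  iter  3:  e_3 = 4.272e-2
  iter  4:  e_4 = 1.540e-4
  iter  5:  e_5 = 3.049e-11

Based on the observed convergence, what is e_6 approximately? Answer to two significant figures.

1.2e-29

First estimate the order: p ≈ ln(e_5/e_4) / ln(e_4/e_3) = ln(3.049e-11/1.540e-4)/ln(1.540e-4/4.272e-2) = ln(1.97987e-07)/ln(0.00360487) ≈ 2.7438.
Then e_6 ≈ e_5·(e_5/e_4)^p = 3.049e-11·(1.97987e-07)^2.7438 = 3.049e-11·4.04866e-19 ≈ 1.234e-29.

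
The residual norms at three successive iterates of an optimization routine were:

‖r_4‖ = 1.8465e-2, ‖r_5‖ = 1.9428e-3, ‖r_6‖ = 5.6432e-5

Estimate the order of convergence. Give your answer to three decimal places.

1.572

p ≈ ln(‖r_6‖/‖r_5‖) / ln(‖r_5‖/‖r_4‖)
  = ln(5.6432e-5/1.9428e-3) / ln(1.9428e-3/1.8465e-2)
  = ln(0.0290467) / ln(0.105215)
  = -3.538850 / -2.251749 ≈ 1.571601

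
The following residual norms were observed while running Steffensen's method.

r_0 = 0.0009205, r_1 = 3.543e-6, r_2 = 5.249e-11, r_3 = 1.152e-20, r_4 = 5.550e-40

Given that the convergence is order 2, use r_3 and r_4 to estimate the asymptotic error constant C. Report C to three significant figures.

4.18

C ≈ r_4 / r_3^2
  = 5.550e-40 / (1.152e-20)^2
  = 5.550e-40 / 1.3271e-40 ≈ 4.182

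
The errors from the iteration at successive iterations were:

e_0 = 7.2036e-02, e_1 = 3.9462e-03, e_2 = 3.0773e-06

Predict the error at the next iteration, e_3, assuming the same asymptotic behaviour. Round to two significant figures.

6.8e-14

First estimate the order: p ≈ ln(e_2/e_1) / ln(e_1/e_0) = ln(3.0773e-06/3.9462e-03)/ln(3.9462e-03/7.2036e-02) = ln(0.000779813)/ln(0.0547809) ≈ 2.4640.
Then e_3 ≈ e_2·(e_2/e_1)^p = 3.0773e-06·(0.000779813)^2.4640 = 3.0773e-06·2.19717e-08 ≈ 6.761e-14.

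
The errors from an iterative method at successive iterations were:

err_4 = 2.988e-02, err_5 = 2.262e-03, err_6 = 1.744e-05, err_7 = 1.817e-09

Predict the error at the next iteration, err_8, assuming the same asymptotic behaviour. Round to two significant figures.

5.7e-17

First estimate the order: p ≈ ln(err_7/err_6) / ln(err_6/err_5) = ln(1.817e-09/1.744e-05)/ln(1.744e-05/2.262e-03) = ln(0.000104186)/ln(0.00770999) ≈ 1.8847.
Then err_8 ≈ err_7·(err_7/err_6)^p = 1.817e-09·(0.000104186)^1.8847 = 1.817e-09·3.12439e-08 ≈ 5.677e-17.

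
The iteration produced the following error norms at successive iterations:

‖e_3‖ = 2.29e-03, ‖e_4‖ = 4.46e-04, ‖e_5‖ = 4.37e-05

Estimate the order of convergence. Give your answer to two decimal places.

1.42

p ≈ ln(‖e_5‖/‖e_4‖) / ln(‖e_4‖/‖e_3‖)
  = ln(4.37e-05/4.46e-04) / ln(4.46e-04/2.29e-03)
  = ln(0.0979821) / ln(0.19476)
  = -2.32297 / -1.63599 ≈ 1.41992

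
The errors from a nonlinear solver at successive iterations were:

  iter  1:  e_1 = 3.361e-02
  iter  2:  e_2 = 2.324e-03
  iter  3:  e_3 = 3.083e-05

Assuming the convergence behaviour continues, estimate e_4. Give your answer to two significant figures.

2.8e-8

First estimate the order: p ≈ ln(e_3/e_2) / ln(e_2/e_1) = ln(3.083e-05/2.324e-03)/ln(2.324e-03/3.361e-02) = ln(0.0132659)/ln(0.0691461) ≈ 1.6180.
Then e_4 ≈ e_3·(e_3/e_2)^p = 3.083e-05·(0.0132659)^1.6180 = 3.083e-05·0.000917462 ≈ 2.829e-08.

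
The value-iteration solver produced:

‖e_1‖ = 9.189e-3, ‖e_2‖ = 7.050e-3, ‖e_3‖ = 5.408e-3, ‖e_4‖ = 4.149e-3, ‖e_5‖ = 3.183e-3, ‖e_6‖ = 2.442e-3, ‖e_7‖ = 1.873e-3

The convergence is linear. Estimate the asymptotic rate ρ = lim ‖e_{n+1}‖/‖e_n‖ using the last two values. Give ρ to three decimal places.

ρ ≈ ‖e_7‖/‖e_6‖ = 1.873e-3/2.442e-3 = 0.76699

0.767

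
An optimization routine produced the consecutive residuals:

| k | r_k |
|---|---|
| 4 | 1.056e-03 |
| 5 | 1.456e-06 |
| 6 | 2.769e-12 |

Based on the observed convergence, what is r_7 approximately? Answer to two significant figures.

First estimate the order: p ≈ ln(r_6/r_5) / ln(r_5/r_4) = ln(2.769e-12/1.456e-06)/ln(1.456e-06/1.056e-03) = ln(1.90179e-06)/ln(0.00137879) ≈ 1.9999.
Then r_7 ≈ r_6·(r_6/r_5)^p = 2.769e-12·(1.90179e-06)^1.9999 = 2.769e-12·3.62157e-12 ≈ 1.003e-23.

1.0e-23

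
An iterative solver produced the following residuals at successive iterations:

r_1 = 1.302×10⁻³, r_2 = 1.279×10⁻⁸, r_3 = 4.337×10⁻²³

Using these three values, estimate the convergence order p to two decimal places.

2.89

p ≈ ln(r_3/r_2) / ln(r_2/r_1)
  = ln(4.337×10⁻²³/1.279×10⁻⁸) / ln(1.279×10⁻⁸/1.302×10⁻³)
  = ln(3.39093e-15) / ln(9.82335e-06)
  = -33.31767 / -11.53075 ≈ 2.88946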